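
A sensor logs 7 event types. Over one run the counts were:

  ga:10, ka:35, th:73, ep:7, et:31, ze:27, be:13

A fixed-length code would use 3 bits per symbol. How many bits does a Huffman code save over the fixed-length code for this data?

99

Fixed-length: 3 bits × 196 symbols = 588 bits.
Huffman merges:
merge ep(7) and ga(10): 17
merge be(13) and 17: 30
merge ze(27) and 30: 57
merge et(31) and ka(35): 66
merge 57 and 66: 123
merge th(73) and 123: 196
Huffman total = 17 + 30 + 57 + 66 + 123 + 196 = 489 bits.
Saving = 588 − 489 = 99 bits.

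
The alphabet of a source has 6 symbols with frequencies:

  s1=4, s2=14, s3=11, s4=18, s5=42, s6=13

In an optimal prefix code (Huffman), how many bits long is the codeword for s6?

3

Repeatedly merge the two smallest:
merge s1(4) and s3(11): 15
merge s6(13) and s2(14): 27
merge 15 and s4(18): 33
merge 27 and 33: 60
merge s5(42) and 60: 102
The subtree containing s6 is merged 3 times, so code length = 3.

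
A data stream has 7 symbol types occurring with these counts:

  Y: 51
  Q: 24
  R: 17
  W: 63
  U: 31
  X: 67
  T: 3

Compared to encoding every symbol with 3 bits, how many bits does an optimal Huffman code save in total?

Fixed-length: 3 bits × 256 symbols = 768 bits.
Huffman merges:
T(3) + R(17) → 20
20 + Q(24) → 44
U(31) + 44 → 75
Y(51) + W(63) → 114
X(67) + 75 → 142
114 + 142 → 256
Huffman total = 20 + 44 + 75 + 114 + 142 + 256 = 651 bits.
Saving = 768 − 651 = 117 bits.

117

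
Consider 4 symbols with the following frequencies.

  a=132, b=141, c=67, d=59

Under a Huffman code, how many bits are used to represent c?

3

Huffman merges, smallest pair first:
merge d(59) and c(67): 126
merge 126 and a(132): 258
merge b(141) and 258: 399
c's leaf is at depth 3, giving a 3-bit codeword.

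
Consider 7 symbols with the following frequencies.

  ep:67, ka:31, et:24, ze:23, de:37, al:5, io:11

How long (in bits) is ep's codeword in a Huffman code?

2

Huffman merges, smallest pair first:
combine al(5), io(11) → 16
combine 16, ze(23) → 39
combine et(24), ka(31) → 55
combine de(37), 39 → 76
combine 55, ep(67) → 122
combine 76, 122 → 198
The subtree containing ep is merged 2 times, so code length = 2.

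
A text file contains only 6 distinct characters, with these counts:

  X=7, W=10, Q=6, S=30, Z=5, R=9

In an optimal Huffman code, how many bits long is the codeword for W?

Repeatedly merge the two smallest:
merge Z(5) and Q(6): 11
merge X(7) and R(9): 16
merge W(10) and 11: 21
merge 16 and 21: 37
merge S(30) and 37: 67
W sits 3 levels below the root, so its codeword is 3 bits.

3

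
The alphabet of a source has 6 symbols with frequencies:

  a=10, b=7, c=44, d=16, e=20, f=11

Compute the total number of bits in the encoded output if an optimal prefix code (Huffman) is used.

253

Merge the two smallest weights repeatedly:
merge b(7) and a(10): 17
merge f(11) and d(16): 27
merge 17 and e(20): 37
merge 27 and 37: 64
merge c(44) and 64: 108
The encoded length is the sum of every internal node's weight: 17 + 27 + 37 + 64 + 108 = 253 bits.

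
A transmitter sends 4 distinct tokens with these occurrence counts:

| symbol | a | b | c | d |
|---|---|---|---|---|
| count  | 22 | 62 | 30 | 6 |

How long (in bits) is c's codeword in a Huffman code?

Build the tree from the bottom:
merge d(6) and a(22): 28
merge 28 and c(30): 58
merge 58 and b(62): 120
c's leaf is at depth 2, giving a 2-bit codeword.

2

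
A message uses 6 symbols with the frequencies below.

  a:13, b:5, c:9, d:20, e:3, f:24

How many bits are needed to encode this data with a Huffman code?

173

Greedily combine the two least-frequent nodes:
combine e(3), b(5) → 8
combine 8, c(9) → 17
combine a(13), 17 → 30
combine d(20), f(24) → 44
combine 30, 44 → 74
Each symbol's bit-cost is frequency × depth; summing gives 173 bits (equivalently 8 + 17 + 30 + 44 + 74).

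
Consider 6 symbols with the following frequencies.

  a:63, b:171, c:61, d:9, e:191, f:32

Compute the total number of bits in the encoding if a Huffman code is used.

1171

Build the Huffman tree bottom-up:
merge d(9) and f(32): 41
merge 41 and c(61): 102
merge a(63) and 102: 165
merge 165 and b(171): 336
merge e(191) and 336: 527
The encoded length is the sum of every internal node's weight: 41 + 102 + 165 + 336 + 527 = 1171 bits.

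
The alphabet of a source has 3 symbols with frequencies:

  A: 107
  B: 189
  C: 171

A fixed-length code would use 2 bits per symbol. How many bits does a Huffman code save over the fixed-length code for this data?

189

Fixed-length: 2 bits × 467 symbols = 934 bits.
Huffman merges:
merge A(107) and C(171): 278
merge B(189) and 278: 467
Huffman total = 278 + 467 = 745 bits.
Saving = 934 − 745 = 189 bits.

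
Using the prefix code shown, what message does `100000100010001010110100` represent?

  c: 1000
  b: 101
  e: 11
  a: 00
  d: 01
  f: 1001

caccbdba

Read left to right; each codeword is recognised as soon as it completes (prefix code):
  1000→c | 00→a | 1000→c | 1000→c | 101→b | 01→d | 101→b | 00→a
Decoded message: caccbdba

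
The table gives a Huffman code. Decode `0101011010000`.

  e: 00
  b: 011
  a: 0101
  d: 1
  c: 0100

Read left to right; each codeword is recognised as soon as it completes (prefix code):
  0101→a | 011→b | 0100→c | 00→e
Decoded message: abce

abce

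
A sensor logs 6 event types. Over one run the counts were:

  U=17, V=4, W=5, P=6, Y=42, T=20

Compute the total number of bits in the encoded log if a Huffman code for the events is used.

Build the Huffman tree bottom-up:
merge V(4) and W(5): 9
merge P(6) and 9: 15
merge 15 and U(17): 32
merge T(20) and 32: 52
merge Y(42) and 52: 94
The encoded length is the sum of every internal node's weight: 9 + 15 + 32 + 52 + 94 = 202 bits.

202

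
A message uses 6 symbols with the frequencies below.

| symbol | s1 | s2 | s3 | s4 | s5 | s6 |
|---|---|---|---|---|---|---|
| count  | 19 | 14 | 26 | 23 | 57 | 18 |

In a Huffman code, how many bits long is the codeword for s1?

Huffman merges, smallest pair first:
combine s2(14), s6(18) → 32
combine s1(19), s4(23) → 42
combine s3(26), 32 → 58
combine 42, s5(57) → 99
combine 58, 99 → 157
s1's leaf is at depth 3, giving a 3-bit codeword.

3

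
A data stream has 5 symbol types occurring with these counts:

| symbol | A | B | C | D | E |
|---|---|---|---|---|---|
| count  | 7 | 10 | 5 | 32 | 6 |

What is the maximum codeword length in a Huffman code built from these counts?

3

Merge the two lowest-weight nodes at each step:
C(5) + E(6) → 11
A(7) + B(10) → 17
11 + 17 → 28
28 + D(32) → 60
Maximum depth reached is 3.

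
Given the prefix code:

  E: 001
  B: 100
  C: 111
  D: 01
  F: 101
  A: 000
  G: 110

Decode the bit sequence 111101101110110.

Read left to right; each codeword is recognised as soon as it completes (prefix code):
  111→C | 101→F | 101→F | 110→G | 110→G
Decoded message: CFFGG

CFFGG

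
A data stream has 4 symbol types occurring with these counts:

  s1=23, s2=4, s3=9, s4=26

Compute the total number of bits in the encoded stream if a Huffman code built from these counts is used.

111

Greedily combine the two least-frequent nodes:
s2(4) + s3(9) → 13
13 + s1(23) → 36
s4(26) + 36 → 62
The encoded length is the sum of every internal node's weight: 13 + 36 + 62 = 111 bits.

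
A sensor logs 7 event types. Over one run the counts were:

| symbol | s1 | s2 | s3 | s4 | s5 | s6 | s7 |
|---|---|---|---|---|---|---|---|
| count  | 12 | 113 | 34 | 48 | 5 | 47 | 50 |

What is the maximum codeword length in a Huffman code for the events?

Merge the two lowest-weight nodes at each step:
merge s5(5) and s1(12): 17
merge 17 and s3(34): 51
merge s6(47) and s4(48): 95
merge s7(50) and 51: 101
merge 95 and 101: 196
merge s2(113) and 196: 309
The first pair merged (s5, s1) ends up deepest, at depth 5.

5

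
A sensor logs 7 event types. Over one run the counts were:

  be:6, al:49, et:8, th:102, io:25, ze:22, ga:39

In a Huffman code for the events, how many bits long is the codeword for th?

1

Build the tree from the bottom:
merge be(6) and et(8): 14
merge 14 and ze(22): 36
merge io(25) and 36: 61
merge ga(39) and al(49): 88
merge 61 and 88: 149
merge th(102) and 149: 251
th is merged only at the final step, so code length = 1.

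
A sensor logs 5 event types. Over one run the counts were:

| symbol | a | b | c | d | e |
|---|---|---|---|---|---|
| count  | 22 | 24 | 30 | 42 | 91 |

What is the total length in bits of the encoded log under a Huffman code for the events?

Merge the two smallest weights repeatedly:
a(22) + b(24) → 46
c(30) + d(42) → 72
46 + 72 → 118
e(91) + 118 → 209
Each symbol's bit-cost is frequency × depth; summing gives 445 bits (equivalently 46 + 72 + 118 + 209).

445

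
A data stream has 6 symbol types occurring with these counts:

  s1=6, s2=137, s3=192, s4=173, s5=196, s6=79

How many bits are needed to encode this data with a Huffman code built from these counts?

1873

Merge the two smallest weights repeatedly:
combine s1(6), s6(79) → 85
combine 85, s2(137) → 222
combine s4(173), s3(192) → 365
combine s5(196), 222 → 418
combine 365, 418 → 783
The encoded length is the sum of every internal node's weight: 85 + 222 + 365 + 418 + 783 = 1873 bits.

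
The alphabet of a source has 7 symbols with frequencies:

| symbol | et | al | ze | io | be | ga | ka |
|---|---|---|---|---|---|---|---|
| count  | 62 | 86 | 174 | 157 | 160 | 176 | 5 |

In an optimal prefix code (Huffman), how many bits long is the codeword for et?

Build the tree from the bottom:
ka(5) + et(62) → 67
67 + al(86) → 153
153 + io(157) → 310
be(160) + ze(174) → 334
ga(176) + 310 → 486
334 + 486 → 820
et sits 5 levels below the root, so its codeword is 5 bits.

5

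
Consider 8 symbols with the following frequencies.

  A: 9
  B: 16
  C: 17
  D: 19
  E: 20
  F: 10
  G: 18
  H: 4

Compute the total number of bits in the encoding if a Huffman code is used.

332

Merge the two smallest weights repeatedly:
H(4) + A(9) → 13
F(10) + 13 → 23
B(16) + C(17) → 33
G(18) + D(19) → 37
E(20) + 23 → 43
33 + 37 → 70
43 + 70 → 113
Total encoded bits = sum of merged weights = 13 + 23 + 33 + 37 + 43 + 70 + 113 = 332.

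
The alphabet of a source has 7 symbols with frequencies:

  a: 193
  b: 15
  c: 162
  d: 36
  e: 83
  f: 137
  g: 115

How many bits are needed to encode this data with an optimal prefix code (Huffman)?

Build the Huffman tree bottom-up:
b(15) + d(36) → 51
51 + e(83) → 134
g(115) + 134 → 249
f(137) + c(162) → 299
a(193) + 249 → 442
299 + 442 → 741
Each symbol's bit-cost is frequency × depth; summing gives 1916 bits (equivalently 51 + 134 + 249 + 299 + 442 + 741).

1916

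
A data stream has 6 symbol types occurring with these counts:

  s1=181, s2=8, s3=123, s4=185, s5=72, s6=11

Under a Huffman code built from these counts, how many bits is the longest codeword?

Merge the two lowest-weight nodes at each step:
s2(8) + s6(11) → 19
19 + s5(72) → 91
91 + s3(123) → 214
s1(181) + s4(185) → 366
214 + 366 → 580
The first pair merged (s2, s6) ends up deepest, at depth 4.

4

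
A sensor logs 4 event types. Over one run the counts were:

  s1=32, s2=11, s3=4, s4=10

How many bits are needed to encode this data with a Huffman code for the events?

Greedily combine the two least-frequent nodes:
s3(4) + s4(10) → 14
s2(11) + 14 → 25
25 + s1(32) → 57
Total encoded bits = sum of merged weights = 14 + 25 + 57 = 96.

96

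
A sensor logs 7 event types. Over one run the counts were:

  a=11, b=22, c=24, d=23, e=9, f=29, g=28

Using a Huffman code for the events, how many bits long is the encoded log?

Build the Huffman tree bottom-up:
merge e(9) and a(11): 20
merge 20 and b(22): 42
merge d(23) and c(24): 47
merge g(28) and f(29): 57
merge 42 and 47: 89
merge 57 and 89: 146
Total encoded bits = sum of merged weights = 20 + 42 + 47 + 57 + 89 + 146 = 401.

401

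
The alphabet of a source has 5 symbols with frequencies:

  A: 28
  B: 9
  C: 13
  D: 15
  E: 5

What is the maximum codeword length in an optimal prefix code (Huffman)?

Merge the two lowest-weight nodes at each step:
merge E(5) and B(9): 14
merge C(13) and 14: 27
merge D(15) and 27: 42
merge A(28) and 42: 70
The rarest symbols sit at the bottom; the longest codeword is 4 bits.

4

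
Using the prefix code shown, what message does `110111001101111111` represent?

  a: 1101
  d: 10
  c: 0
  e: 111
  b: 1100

Read left to right; each codeword is recognised as soon as it completes (prefix code):
  1101→a | 1100→b | 1101→a | 111→e | 111→e
Decoded message: abaee

abaee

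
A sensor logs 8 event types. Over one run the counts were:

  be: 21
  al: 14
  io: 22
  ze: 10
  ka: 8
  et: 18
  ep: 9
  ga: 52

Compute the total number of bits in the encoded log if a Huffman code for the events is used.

Greedily combine the two least-frequent nodes:
merge ka(8) and ep(9): 17
merge ze(10) and al(14): 24
merge 17 and et(18): 35
merge be(21) and io(22): 43
merge 24 and 35: 59
merge 43 and ga(52): 95
merge 59 and 95: 154
The encoded length is the sum of every internal node's weight: 17 + 24 + 35 + 43 + 59 + 95 + 154 = 427 bits.

427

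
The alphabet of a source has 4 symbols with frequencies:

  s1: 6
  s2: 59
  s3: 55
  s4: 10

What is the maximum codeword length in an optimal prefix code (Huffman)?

Merge the two lowest-weight nodes at each step:
combine s1(6), s4(10) → 16
combine 16, s3(55) → 71
combine s2(59), 71 → 130
The rarest symbols sit at the bottom; the longest codeword is 3 bits.

3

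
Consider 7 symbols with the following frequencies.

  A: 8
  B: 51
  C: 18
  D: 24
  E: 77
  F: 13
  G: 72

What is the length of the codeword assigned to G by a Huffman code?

2

Huffman merges, smallest pair first:
A(8) + F(13) → 21
C(18) + 21 → 39
D(24) + 39 → 63
B(51) + 63 → 114
G(72) + E(77) → 149
114 + 149 → 263
The subtree containing G is merged 2 times, so code length = 2.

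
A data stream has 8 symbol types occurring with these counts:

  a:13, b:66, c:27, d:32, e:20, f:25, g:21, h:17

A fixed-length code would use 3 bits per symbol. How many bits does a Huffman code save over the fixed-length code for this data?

36

Fixed-length: 3 bits × 221 symbols = 663 bits.
Huffman merges:
combine a(13), h(17) → 30
combine e(20), g(21) → 41
combine f(25), c(27) → 52
combine 30, d(32) → 62
combine 41, 52 → 93
combine 62, b(66) → 128
combine 93, 128 → 221
Huffman total = 30 + 41 + 52 + 62 + 93 + 128 + 221 = 627 bits.
Saving = 663 − 627 = 36 bits.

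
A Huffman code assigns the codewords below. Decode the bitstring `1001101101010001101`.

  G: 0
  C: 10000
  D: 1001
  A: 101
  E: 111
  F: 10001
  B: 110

DAAGFA

Read left to right; each codeword is recognised as soon as it completes (prefix code):
  1001→D | 101→A | 101→A | 0→G | 10001→F | 101→A
Decoded message: DAAGFA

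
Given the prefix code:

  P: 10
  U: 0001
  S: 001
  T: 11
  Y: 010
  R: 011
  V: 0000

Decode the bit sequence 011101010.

Read left to right; each codeword is recognised as soon as it completes (prefix code):
  011→R | 10→P | 10→P | 10→P
Decoded message: RPPP

RPPP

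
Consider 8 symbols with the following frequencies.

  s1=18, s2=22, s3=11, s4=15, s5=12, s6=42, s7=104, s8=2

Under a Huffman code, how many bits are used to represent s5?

4

Repeatedly merge the two smallest:
combine s8(2), s3(11) → 13
combine s5(12), 13 → 25
combine s4(15), s1(18) → 33
combine s2(22), 25 → 47
combine 33, s6(42) → 75
combine 47, 75 → 122
combine s7(104), 122 → 226
The subtree containing s5 is merged 4 times, so code length = 4.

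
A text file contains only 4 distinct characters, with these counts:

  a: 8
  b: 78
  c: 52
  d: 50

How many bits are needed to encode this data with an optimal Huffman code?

Merge the two smallest weights repeatedly:
a(8) + d(50) → 58
c(52) + 58 → 110
b(78) + 110 → 188
Each symbol's bit-cost is frequency × depth; summing gives 356 bits (equivalently 58 + 110 + 188).

356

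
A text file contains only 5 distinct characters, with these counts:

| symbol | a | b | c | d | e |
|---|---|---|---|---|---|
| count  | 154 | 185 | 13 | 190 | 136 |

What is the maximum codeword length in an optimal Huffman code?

Merge the two lowest-weight nodes at each step:
merge c(13) and e(136): 149
merge 149 and a(154): 303
merge b(185) and d(190): 375
merge 303 and 375: 678
Maximum depth reached is 3.

3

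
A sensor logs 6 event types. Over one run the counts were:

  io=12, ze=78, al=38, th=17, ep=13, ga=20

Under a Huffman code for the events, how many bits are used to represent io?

Repeatedly merge the two smallest:
merge io(12) and ep(13): 25
merge th(17) and ga(20): 37
merge 25 and 37: 62
merge al(38) and 62: 100
merge ze(78) and 100: 178
The subtree containing io is merged 4 times, so code length = 4.

4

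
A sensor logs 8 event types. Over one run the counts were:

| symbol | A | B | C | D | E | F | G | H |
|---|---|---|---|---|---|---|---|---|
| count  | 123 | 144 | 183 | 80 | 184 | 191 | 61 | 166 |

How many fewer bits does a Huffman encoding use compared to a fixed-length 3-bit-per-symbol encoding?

Fixed-length: 3 bits × 1132 symbols = 3396 bits.
Huffman merges:
combine G(61), D(80) → 141
combine A(123), 141 → 264
combine B(144), H(166) → 310
combine C(183), E(184) → 367
combine F(191), 264 → 455
combine 310, 367 → 677
combine 455, 677 → 1132
Huffman total = 141 + 264 + 310 + 367 + 455 + 677 + 1132 = 3346 bits.
Saving = 3396 − 3346 = 50 bits.

50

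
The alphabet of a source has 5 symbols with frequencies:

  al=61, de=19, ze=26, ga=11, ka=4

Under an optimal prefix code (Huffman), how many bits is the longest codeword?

Merge the two lowest-weight nodes at each step:
combine ka(4), ga(11) → 15
combine 15, de(19) → 34
combine ze(26), 34 → 60
combine 60, al(61) → 121
The rarest symbols sit at the bottom; the longest codeword is 4 bits.

4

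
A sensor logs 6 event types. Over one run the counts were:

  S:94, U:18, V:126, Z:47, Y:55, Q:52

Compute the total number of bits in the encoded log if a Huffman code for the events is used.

Build the Huffman tree bottom-up:
merge U(18) and Z(47): 65
merge Q(52) and Y(55): 107
merge 65 and S(94): 159
merge 107 and V(126): 233
merge 159 and 233: 392
Each symbol's bit-cost is frequency × depth; summing gives 956 bits (equivalently 65 + 107 + 159 + 233 + 392).

956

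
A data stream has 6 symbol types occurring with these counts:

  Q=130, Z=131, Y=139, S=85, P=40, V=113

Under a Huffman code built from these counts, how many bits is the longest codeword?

Merge the two lowest-weight nodes at each step:
combine P(40), S(85) → 125
combine V(113), 125 → 238
combine Q(130), Z(131) → 261
combine Y(139), 238 → 377
combine 261, 377 → 638
The rarest symbols sit at the bottom; the longest codeword is 4 bits.

4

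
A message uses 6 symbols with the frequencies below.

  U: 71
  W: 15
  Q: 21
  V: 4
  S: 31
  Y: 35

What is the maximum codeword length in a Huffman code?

Merge the two lowest-weight nodes at each step:
V(4) + W(15) → 19
19 + Q(21) → 40
S(31) + Y(35) → 66
40 + 66 → 106
U(71) + 106 → 177
Maximum depth reached is 4.

4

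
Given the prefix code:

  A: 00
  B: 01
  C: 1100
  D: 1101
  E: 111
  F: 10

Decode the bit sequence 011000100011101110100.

BFAFAEBDA

Read left to right; each codeword is recognised as soon as it completes (prefix code):
  01→B | 10→F | 00→A | 10→F | 00→A | 111→E | 01→B | 1101→D | 00→A
Decoded message: BFAFAEBDA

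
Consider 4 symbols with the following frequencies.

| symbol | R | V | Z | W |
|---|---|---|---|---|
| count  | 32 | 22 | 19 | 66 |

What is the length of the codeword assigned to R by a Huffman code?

2

Repeatedly merge the two smallest:
Z(19) + V(22) → 41
R(32) + 41 → 73
W(66) + 73 → 139
R sits 2 levels below the root, so its codeword is 2 bits.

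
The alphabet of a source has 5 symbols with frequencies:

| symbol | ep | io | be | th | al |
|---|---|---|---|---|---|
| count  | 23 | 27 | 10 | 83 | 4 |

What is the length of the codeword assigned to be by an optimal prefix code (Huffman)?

4

Build the tree from the bottom:
combine al(4), be(10) → 14
combine 14, ep(23) → 37
combine io(27), 37 → 64
combine 64, th(83) → 147
be's leaf is at depth 4, giving a 4-bit codeword.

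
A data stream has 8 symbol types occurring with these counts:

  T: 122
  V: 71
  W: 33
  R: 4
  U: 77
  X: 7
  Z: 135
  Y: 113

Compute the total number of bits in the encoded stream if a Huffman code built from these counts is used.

Build the Huffman tree bottom-up:
R(4) + X(7) → 11
11 + W(33) → 44
44 + V(71) → 115
U(77) + Y(113) → 190
115 + T(122) → 237
Z(135) + 190 → 325
237 + 325 → 562
The encoded length is the sum of every internal node's weight: 11 + 44 + 115 + 190 + 237 + 325 + 562 = 1484 bits.

1484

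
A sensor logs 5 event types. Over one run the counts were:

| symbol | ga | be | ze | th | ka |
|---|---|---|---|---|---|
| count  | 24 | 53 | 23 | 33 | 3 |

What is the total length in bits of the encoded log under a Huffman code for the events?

295

Merge the two smallest weights repeatedly:
combine ka(3), ze(23) → 26
combine ga(24), 26 → 50
combine th(33), 50 → 83
combine be(53), 83 → 136
The encoded length is the sum of every internal node's weight: 26 + 50 + 83 + 136 = 295 bits.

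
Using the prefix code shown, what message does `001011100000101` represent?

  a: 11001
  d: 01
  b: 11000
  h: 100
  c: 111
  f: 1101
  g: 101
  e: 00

Read left to right; each codeword is recognised as soon as it completes (prefix code):
  00→e | 101→g | 11000→b | 00→e | 101→g
Decoded message: egbeg

egbeg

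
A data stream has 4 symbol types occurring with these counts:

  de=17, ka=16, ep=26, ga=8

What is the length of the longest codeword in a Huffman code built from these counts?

Merge the two lowest-weight nodes at each step:
ga(8) + ka(16) → 24
de(17) + 24 → 41
ep(26) + 41 → 67
Maximum depth reached is 3.

3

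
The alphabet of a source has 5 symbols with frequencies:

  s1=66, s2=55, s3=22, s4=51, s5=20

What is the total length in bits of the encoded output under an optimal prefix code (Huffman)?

470

Merge the two smallest weights repeatedly:
combine s5(20), s3(22) → 42
combine 42, s4(51) → 93
combine s2(55), s1(66) → 121
combine 93, 121 → 214
Total encoded bits = sum of merged weights = 42 + 93 + 121 + 214 = 470.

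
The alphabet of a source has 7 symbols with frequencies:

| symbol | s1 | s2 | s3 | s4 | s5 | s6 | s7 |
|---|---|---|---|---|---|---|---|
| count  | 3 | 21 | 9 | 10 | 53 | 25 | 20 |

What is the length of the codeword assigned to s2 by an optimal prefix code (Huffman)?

3

Huffman merges, smallest pair first:
merge s1(3) and s3(9): 12
merge s4(10) and 12: 22
merge s7(20) and s2(21): 41
merge 22 and s6(25): 47
merge 41 and 47: 88
merge s5(53) and 88: 141
The subtree containing s2 is merged 3 times, so code length = 3.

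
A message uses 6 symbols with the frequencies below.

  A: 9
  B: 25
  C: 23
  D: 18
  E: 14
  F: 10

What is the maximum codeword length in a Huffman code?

Merge the two lowest-weight nodes at each step:
merge A(9) and F(10): 19
merge E(14) and D(18): 32
merge 19 and C(23): 42
merge B(25) and 32: 57
merge 42 and 57: 99
Maximum depth reached is 3.

3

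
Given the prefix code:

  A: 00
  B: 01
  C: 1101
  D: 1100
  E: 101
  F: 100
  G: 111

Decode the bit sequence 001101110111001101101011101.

ACCDCEBC

Read left to right; each codeword is recognised as soon as it completes (prefix code):
  00→A | 1101→C | 1101→C | 1100→D | 1101→C | 101→E | 01→B | 1101→C
Decoded message: ACCDCEBC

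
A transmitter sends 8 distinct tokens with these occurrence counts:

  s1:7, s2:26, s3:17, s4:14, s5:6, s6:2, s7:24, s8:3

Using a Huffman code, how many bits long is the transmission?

263

Merge the two smallest weights repeatedly:
combine s6(2), s8(3) → 5
combine 5, s5(6) → 11
combine s1(7), 11 → 18
combine s4(14), s3(17) → 31
combine 18, s7(24) → 42
combine s2(26), 31 → 57
combine 42, 57 → 99
The encoded length is the sum of every internal node's weight: 5 + 11 + 18 + 31 + 42 + 57 + 99 = 263 bits.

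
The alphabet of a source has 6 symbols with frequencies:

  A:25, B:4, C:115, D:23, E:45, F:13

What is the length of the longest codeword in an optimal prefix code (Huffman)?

5

Merge the two lowest-weight nodes at each step:
combine B(4), F(13) → 17
combine 17, D(23) → 40
combine A(25), 40 → 65
combine E(45), 65 → 110
combine 110, C(115) → 225
The rarest symbols sit at the bottom; the longest codeword is 5 bits.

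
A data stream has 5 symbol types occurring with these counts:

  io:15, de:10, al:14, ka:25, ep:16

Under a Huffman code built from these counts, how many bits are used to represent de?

Huffman merges, smallest pair first:
merge de(10) and al(14): 24
merge io(15) and ep(16): 31
merge 24 and ka(25): 49
merge 31 and 49: 80
de sits 3 levels below the root, so its codeword is 3 bits.

3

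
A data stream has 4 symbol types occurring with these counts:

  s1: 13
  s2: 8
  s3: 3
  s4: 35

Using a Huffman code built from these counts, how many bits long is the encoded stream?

Greedily combine the two least-frequent nodes:
s3(3) + s2(8) → 11
11 + s1(13) → 24
24 + s4(35) → 59
Total encoded bits = sum of merged weights = 11 + 24 + 59 = 94.

94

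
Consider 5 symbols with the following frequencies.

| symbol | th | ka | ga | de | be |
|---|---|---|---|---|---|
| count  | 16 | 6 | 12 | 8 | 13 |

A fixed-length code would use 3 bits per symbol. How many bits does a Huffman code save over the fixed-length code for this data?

Fixed-length: 3 bits × 55 symbols = 165 bits.
Huffman merges:
combine ka(6), de(8) → 14
combine ga(12), be(13) → 25
combine 14, th(16) → 30
combine 25, 30 → 55
Huffman total = 14 + 25 + 30 + 55 = 124 bits.
Saving = 165 − 124 = 41 bits.

41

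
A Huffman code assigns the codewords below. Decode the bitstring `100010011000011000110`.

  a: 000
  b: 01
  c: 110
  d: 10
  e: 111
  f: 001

Read left to right; each codeword is recognised as soon as it completes (prefix code):
  10→d | 001→f | 001→f | 10→d | 000→a | 110→c | 001→f | 10→d
Decoded message: dffdacfd

dffdacfd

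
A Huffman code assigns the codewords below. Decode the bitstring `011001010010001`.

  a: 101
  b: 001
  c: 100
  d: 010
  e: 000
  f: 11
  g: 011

gbddb

Read left to right; each codeword is recognised as soon as it completes (prefix code):
  011→g | 001→b | 010→d | 010→d | 001→b
Decoded message: gbddb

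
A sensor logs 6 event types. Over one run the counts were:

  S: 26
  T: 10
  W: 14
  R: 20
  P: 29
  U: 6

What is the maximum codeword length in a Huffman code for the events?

Merge the two lowest-weight nodes at each step:
U(6) + T(10) → 16
W(14) + 16 → 30
R(20) + S(26) → 46
P(29) + 30 → 59
46 + 59 → 105
The rarest symbols sit at the bottom; the longest codeword is 4 bits.

4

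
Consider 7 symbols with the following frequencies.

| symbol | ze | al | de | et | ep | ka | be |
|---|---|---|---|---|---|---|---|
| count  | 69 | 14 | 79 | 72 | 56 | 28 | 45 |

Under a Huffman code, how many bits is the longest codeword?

4

Merge the two lowest-weight nodes at each step:
combine al(14), ka(28) → 42
combine 42, be(45) → 87
combine ep(56), ze(69) → 125
combine et(72), de(79) → 151
combine 87, 125 → 212
combine 151, 212 → 363
The rarest symbols sit at the bottom; the longest codeword is 4 bits.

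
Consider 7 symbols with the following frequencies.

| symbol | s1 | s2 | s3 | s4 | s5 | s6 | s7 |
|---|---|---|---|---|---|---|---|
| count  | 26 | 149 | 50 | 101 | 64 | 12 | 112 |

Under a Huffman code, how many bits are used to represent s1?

Repeatedly merge the two smallest:
combine s6(12), s1(26) → 38
combine 38, s3(50) → 88
combine s5(64), 88 → 152
combine s4(101), s7(112) → 213
combine s2(149), 152 → 301
combine 213, 301 → 514
s1's leaf is at depth 5, giving a 5-bit codeword.

5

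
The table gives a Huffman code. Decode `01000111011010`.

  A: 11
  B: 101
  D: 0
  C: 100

DCDABBD

Read left to right; each codeword is recognised as soon as it completes (prefix code):
  0→D | 100→C | 0→D | 11→A | 101→B | 101→B | 0→D
Decoded message: DCDABBD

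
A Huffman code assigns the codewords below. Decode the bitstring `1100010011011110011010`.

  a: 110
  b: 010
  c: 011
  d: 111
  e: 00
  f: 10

aefccacb

Read left to right; each codeword is recognised as soon as it completes (prefix code):
  110→a | 00→e | 10→f | 011→c | 011→c | 110→a | 011→c | 010→b
Decoded message: aefccacb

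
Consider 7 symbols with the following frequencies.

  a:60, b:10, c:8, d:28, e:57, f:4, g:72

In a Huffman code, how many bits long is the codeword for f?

5

Repeatedly merge the two smallest:
merge f(4) and c(8): 12
merge b(10) and 12: 22
merge 22 and d(28): 50
merge 50 and e(57): 107
merge a(60) and g(72): 132
merge 107 and 132: 239
f's leaf is at depth 5, giving a 5-bit codeword.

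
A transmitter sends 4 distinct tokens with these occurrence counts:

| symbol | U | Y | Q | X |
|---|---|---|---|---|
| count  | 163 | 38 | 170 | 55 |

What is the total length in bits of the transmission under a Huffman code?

775

Merge the two smallest weights repeatedly:
merge Y(38) and X(55): 93
merge 93 and U(163): 256
merge Q(170) and 256: 426
Each symbol's bit-cost is frequency × depth; summing gives 775 bits (equivalently 93 + 256 + 426).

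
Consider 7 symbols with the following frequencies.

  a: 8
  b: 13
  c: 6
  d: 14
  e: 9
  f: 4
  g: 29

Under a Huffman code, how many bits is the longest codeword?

4

Merge the two lowest-weight nodes at each step:
merge f(4) and c(6): 10
merge a(8) and e(9): 17
merge 10 and b(13): 23
merge d(14) and 17: 31
merge 23 and g(29): 52
merge 31 and 52: 83
The first pair merged (f, c) ends up deepest, at depth 4.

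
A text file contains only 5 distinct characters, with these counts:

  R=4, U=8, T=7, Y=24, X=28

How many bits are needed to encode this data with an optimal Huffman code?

Merge the two smallest weights repeatedly:
R(4) + T(7) → 11
U(8) + 11 → 19
19 + Y(24) → 43
X(28) + 43 → 71
Total encoded bits = sum of merged weights = 11 + 19 + 43 + 71 = 144.

144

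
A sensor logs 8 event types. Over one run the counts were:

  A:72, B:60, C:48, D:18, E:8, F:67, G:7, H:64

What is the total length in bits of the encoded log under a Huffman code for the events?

941

Greedily combine the two least-frequent nodes:
merge G(7) and E(8): 15
merge 15 and D(18): 33
merge 33 and C(48): 81
merge B(60) and H(64): 124
merge F(67) and A(72): 139
merge 81 and 124: 205
merge 139 and 205: 344
Total encoded bits = sum of merged weights = 15 + 33 + 81 + 124 + 139 + 205 + 344 = 941.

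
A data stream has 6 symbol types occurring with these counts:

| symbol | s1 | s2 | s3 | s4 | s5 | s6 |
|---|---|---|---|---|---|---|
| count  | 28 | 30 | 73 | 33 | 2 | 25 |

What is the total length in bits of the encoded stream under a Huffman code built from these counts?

454

Greedily combine the two least-frequent nodes:
combine s5(2), s6(25) → 27
combine 27, s1(28) → 55
combine s2(30), s4(33) → 63
combine 55, 63 → 118
combine s3(73), 118 → 191
Total encoded bits = sum of merged weights = 27 + 55 + 63 + 118 + 191 = 454.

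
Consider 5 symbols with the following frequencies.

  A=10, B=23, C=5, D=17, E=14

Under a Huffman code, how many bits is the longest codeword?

3

Merge the two lowest-weight nodes at each step:
merge C(5) and A(10): 15
merge E(14) and 15: 29
merge D(17) and B(23): 40
merge 29 and 40: 69
Maximum depth reached is 3.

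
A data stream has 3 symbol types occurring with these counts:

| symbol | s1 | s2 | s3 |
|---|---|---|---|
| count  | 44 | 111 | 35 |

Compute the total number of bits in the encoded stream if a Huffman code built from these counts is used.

269

Greedily combine the two least-frequent nodes:
combine s3(35), s1(44) → 79
combine 79, s2(111) → 190
Total encoded bits = sum of merged weights = 79 + 190 = 269.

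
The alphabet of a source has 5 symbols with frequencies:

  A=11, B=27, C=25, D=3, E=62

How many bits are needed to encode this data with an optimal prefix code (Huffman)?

247

Merge the two smallest weights repeatedly:
combine D(3), A(11) → 14
combine 14, C(25) → 39
combine B(27), 39 → 66
combine E(62), 66 → 128
Total encoded bits = sum of merged weights = 14 + 39 + 66 + 128 = 247.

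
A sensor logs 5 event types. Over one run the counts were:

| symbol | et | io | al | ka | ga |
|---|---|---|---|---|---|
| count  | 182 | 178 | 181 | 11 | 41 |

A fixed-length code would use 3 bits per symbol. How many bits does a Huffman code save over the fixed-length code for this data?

541

Fixed-length: 3 bits × 593 symbols = 1779 bits.
Huffman merges:
ka(11) + ga(41) → 52
52 + io(178) → 230
al(181) + et(182) → 363
230 + 363 → 593
Huffman total = 52 + 230 + 363 + 593 = 1238 bits.
Saving = 1779 − 1238 = 541 bits.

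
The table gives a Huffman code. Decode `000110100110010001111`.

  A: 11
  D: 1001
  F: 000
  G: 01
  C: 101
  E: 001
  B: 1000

FAGEDFAA

Read left to right; each codeword is recognised as soon as it completes (prefix code):
  000→F | 11→A | 01→G | 001→E | 1001→D | 000→F | 11→A | 11→A
Decoded message: FAGEDFAA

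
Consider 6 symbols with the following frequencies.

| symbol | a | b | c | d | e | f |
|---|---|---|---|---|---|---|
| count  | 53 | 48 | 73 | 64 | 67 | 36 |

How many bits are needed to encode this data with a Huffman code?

883

Merge the two smallest weights repeatedly:
combine f(36), b(48) → 84
combine a(53), d(64) → 117
combine e(67), c(73) → 140
combine 84, 117 → 201
combine 140, 201 → 341
The encoded length is the sum of every internal node's weight: 84 + 117 + 140 + 201 + 341 = 883 bits.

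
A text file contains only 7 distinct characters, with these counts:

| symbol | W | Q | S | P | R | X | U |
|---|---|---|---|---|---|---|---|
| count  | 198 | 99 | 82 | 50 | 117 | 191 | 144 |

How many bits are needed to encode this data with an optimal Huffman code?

Build the Huffman tree bottom-up:
merge P(50) and S(82): 132
merge Q(99) and R(117): 216
merge 132 and U(144): 276
merge X(191) and W(198): 389
merge 216 and 276: 492
merge 389 and 492: 881
Total encoded bits = sum of merged weights = 132 + 216 + 276 + 389 + 492 + 881 = 2386.

2386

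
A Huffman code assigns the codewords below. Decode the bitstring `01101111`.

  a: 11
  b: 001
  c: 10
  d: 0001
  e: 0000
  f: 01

fcaa

Read left to right; each codeword is recognised as soon as it completes (prefix code):
  01→f | 10→c | 11→a | 11→a
Decoded message: fcaa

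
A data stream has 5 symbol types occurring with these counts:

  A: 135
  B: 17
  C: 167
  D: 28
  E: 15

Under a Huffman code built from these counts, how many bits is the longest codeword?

4

Merge the two lowest-weight nodes at each step:
merge E(15) and B(17): 32
merge D(28) and 32: 60
merge 60 and A(135): 195
merge C(167) and 195: 362
Maximum depth reached is 4.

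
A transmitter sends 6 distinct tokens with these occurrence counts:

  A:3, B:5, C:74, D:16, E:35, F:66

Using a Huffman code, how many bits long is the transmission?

415

Greedily combine the two least-frequent nodes:
combine A(3), B(5) → 8
combine 8, D(16) → 24
combine 24, E(35) → 59
combine 59, F(66) → 125
combine C(74), 125 → 199
Each symbol's bit-cost is frequency × depth; summing gives 415 bits (equivalently 8 + 24 + 59 + 125 + 199).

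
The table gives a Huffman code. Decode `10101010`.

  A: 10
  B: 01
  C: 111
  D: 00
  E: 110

AAAA

Read left to right; each codeword is recognised as soon as it completes (prefix code):
  10→A | 10→A | 10→A | 10→A
Decoded message: AAAA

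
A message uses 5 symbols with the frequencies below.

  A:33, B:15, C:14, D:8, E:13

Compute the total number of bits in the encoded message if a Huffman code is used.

183

Greedily combine the two least-frequent nodes:
D(8) + E(13) → 21
C(14) + B(15) → 29
21 + 29 → 50
A(33) + 50 → 83
The encoded length is the sum of every internal node's weight: 21 + 29 + 50 + 83 = 183 bits.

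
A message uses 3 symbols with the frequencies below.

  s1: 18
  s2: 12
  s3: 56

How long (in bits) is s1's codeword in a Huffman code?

2

Repeatedly merge the two smallest:
combine s2(12), s1(18) → 30
combine 30, s3(56) → 86
s1's leaf is at depth 2, giving a 2-bit codeword.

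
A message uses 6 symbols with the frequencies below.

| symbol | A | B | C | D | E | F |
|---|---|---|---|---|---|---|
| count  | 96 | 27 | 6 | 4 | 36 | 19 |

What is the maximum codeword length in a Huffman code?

5

Merge the two lowest-weight nodes at each step:
D(4) + C(6) → 10
10 + F(19) → 29
B(27) + 29 → 56
E(36) + 56 → 92
92 + A(96) → 188
Maximum depth reached is 5.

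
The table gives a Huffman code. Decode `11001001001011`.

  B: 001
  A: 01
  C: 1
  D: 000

Read left to right; each codeword is recognised as soon as it completes (prefix code):
  1→C | 1→C | 001→B | 001→B | 001→B | 01→A | 1→C
Decoded message: CCBBBAC

CCBBBAC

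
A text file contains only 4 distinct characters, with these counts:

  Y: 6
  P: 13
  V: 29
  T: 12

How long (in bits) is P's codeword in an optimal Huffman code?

Huffman merges, smallest pair first:
merge Y(6) and T(12): 18
merge P(13) and 18: 31
merge V(29) and 31: 60
P sits 2 levels below the root, so its codeword is 2 bits.

2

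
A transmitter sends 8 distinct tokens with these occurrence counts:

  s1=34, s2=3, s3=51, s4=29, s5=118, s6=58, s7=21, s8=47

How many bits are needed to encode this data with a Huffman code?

Build the Huffman tree bottom-up:
combine s2(3), s7(21) → 24
combine 24, s4(29) → 53
combine s1(34), s8(47) → 81
combine s3(51), 53 → 104
combine s6(58), 81 → 139
combine 104, s5(118) → 222
combine 139, 222 → 361
The encoded length is the sum of every internal node's weight: 24 + 53 + 81 + 104 + 139 + 222 + 361 = 984 bits.

984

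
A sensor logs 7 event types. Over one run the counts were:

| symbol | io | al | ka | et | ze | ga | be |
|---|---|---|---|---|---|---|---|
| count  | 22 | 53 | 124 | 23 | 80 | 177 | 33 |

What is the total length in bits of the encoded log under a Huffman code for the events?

1278

Greedily combine the two least-frequent nodes:
merge io(22) and et(23): 45
merge be(33) and 45: 78
merge al(53) and 78: 131
merge ze(80) and ka(124): 204
merge 131 and ga(177): 308
merge 204 and 308: 512
Total encoded bits = sum of merged weights = 45 + 78 + 131 + 204 + 308 + 512 = 1278.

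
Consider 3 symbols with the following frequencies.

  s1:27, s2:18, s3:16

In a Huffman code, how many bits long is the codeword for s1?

Huffman merges, smallest pair first:
merge s3(16) and s2(18): 34
merge s1(27) and 34: 61
s1 is merged only at the final step, so code length = 1.

1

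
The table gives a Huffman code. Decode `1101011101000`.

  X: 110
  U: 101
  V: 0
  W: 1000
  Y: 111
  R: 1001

Read left to right; each codeword is recognised as soon as it completes (prefix code):
  110→X | 101→U | 110→X | 1000→W
Decoded message: XUXW

XUXW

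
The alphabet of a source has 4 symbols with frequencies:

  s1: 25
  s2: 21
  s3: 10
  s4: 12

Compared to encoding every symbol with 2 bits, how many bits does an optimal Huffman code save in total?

3

Fixed-length: 2 bits × 68 symbols = 136 bits.
Huffman merges:
combine s3(10), s4(12) → 22
combine s2(21), 22 → 43
combine s1(25), 43 → 68
Huffman total = 22 + 43 + 68 = 133 bits.
Saving = 136 − 133 = 3 bits.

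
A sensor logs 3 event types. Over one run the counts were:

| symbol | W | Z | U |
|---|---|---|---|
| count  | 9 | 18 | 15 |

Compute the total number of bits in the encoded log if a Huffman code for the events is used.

Merge the two smallest weights repeatedly:
W(9) + U(15) → 24
Z(18) + 24 → 42
Each symbol's bit-cost is frequency × depth; summing gives 66 bits (equivalently 24 + 42).

66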